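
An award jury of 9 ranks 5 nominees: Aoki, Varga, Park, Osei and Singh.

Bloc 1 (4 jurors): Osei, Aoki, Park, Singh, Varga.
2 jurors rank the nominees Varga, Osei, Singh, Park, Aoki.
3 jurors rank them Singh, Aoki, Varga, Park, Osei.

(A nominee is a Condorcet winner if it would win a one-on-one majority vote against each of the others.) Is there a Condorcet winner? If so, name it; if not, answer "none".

none

Pairwise majorities:
Aoki–Varga: Aoki 7–2.
Aoki–Park: Aoki 7–2.
Aoki vs Osei: Osei, 6–3.
Aoki vs Singh: Singh, 5–4.
Varga vs Park: Varga wins 5–4.
Varga vs Osei: Varga, 5–4.
Varga vs Singh: Singh wins 7–2.
Park–Osei: Osei 6–3.
Park vs Singh: Singh, 5–4.
Osei vs Singh: Osei wins 6–3.
Every nominee loses at least once (Aoki loses to Osei; Varga loses to Aoki; Park loses to Aoki; Osei loses to Varga; Singh loses to Osei). The majority relation contains the cycle Aoki beats Varga beats Osei beats Aoki, so there is no Condorcet winner.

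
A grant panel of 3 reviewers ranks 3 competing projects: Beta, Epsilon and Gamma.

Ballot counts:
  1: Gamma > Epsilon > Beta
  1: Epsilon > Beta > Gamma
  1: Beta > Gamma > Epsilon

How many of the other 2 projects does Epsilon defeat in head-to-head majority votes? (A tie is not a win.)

Epsilon against each rival (3 reviewers):
Epsilon–Beta: Epsilon 2–1.
Epsilon vs Gamma: 1 for Epsilon, 2 for Gamma — Gamma by 2–1.
Epsilon beats Beta; loses to Gamma — 1 pairwise win.

1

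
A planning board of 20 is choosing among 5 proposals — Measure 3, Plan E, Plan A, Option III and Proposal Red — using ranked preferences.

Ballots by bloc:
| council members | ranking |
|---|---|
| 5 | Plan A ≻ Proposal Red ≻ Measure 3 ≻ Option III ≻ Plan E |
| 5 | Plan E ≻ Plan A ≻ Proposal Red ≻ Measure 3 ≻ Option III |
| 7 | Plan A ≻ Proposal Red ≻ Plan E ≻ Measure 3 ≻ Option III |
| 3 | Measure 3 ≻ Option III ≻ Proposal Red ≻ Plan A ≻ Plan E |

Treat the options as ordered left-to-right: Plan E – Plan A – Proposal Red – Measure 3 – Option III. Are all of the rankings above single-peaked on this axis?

Axis positions: Plan E=1, Plan A=2, Proposal Red=3, Measure 3=4, Option III=5.
Bloc 1 (peak Plan A at position 2): ranking walks positions 2-3-4-5-1, expanding outward from the peak — single-peaked.
Bloc 2 (peak Plan E at position 1): ranking walks positions 1-2-3-4-5, expanding outward from the peak — single-peaked.
Bloc 3 (peak Plan A at position 2): ranking walks positions 2-3-1-4-5, expanding outward from the peak — single-peaked.
Bloc 4 (peak Measure 3 at position 4): ranking walks positions 4-5-3-2-1, expanding outward from the peak — single-peaked.
Every ranking is single-peaked on this axis.

yes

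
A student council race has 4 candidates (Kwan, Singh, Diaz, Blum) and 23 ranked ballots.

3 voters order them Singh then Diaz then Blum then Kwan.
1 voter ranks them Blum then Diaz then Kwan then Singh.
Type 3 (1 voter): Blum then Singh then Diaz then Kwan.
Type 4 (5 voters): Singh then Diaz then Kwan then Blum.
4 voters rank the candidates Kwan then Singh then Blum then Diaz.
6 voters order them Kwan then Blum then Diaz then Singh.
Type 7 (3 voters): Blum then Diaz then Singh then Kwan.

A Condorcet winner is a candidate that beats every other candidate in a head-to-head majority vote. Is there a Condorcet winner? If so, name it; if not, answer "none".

Singh

Pairwise majorities:
Kwan–Singh: Singh 12–11.
Kwan–Diaz: Diaz 13–10.
Kwan vs Blum: Kwan wins 15–8.
Singh vs Diaz: Singh, 13–10.
Singh vs Blum: Singh wins 12–11.
Diaz vs Blum: Blum, 15–8.
Singh defeats every rival head-to-head and is the Condorcet winner.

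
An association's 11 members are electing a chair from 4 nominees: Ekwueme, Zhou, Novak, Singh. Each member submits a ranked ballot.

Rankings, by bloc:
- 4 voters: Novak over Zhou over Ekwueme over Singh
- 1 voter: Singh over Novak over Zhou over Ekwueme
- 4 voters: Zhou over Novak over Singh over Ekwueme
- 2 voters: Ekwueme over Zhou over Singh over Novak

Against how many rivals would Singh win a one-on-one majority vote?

Singh against each rival (11 voters):
Singh vs Ekwueme: Ekwueme wins 6–5.
Singh vs Zhou: 1 for Singh, 10 for Zhou — Zhou by 10–1.
Singh–Novak: Novak 8–3.
Singh beats no one; loses to Ekwueme, Zhou, Novak — 0 pairwise wins.

0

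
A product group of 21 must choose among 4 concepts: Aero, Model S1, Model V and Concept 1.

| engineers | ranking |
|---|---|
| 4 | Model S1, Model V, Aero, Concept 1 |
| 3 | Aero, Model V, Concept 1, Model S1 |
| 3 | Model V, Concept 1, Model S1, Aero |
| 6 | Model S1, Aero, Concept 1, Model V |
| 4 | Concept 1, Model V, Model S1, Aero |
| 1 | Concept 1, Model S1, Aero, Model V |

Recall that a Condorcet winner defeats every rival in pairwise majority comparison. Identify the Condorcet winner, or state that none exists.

Check each pair by majority over 21 ballots:
Aero vs Model S1: Aero is ranked higher on 3 ballots, Model S1 on 18. Model S1 wins 18–3.
Aero vs Model V: 3+6+1 = 10 for Aero, 11 for Model V — Model V by 11–10.
Aero vs Concept 1: 13 to 8, Aero.
Model S1 vs Model V: 4+6+1 = 11 for Model S1, 10 for Model V — Model S1 by 11–10.
Model S1 vs Concept 1: 10 to 11, Concept 1.
Model V vs Concept 1: Model V preferred on 4+3+3 = 10 ballots; Concept 1 wins 11–10.
Each design drops at least one matchup (Aero loses to Model S1; Model S1 loses to Concept 1; Model V loses to Model S1; Concept 1 loses to Aero); the cycle Aero > Concept 1 > Model S1 > Aero rules out a Condorcet winner.

none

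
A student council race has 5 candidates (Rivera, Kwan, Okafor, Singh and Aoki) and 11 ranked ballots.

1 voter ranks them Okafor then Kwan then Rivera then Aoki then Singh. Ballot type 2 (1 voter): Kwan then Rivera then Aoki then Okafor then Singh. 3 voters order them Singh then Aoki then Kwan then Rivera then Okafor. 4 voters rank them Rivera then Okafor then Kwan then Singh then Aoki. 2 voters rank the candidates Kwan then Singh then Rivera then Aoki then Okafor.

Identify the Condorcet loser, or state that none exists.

none

Pairwise majorities:
Rivera vs Kwan: 4 to 7, Kwan.
Rivera vs Okafor: Rivera wins 10–1.
Rivera vs Singh: Rivera preferred on 1+1+4 = 6 ballots; Rivera wins 6–5.
Rivera vs Aoki: Rivera wins 8–3.
Kwan vs Okafor: Kwan, 6–5.
Kwan vs Singh: Kwan, 8–3.
Kwan vs Aoki: 8 to 3, Kwan.
Okafor–Singh: Okafor 6–5.
Okafor vs Aoki: Okafor preferred on 1+4 = 5 ballots; Aoki wins 6–5.
Singh vs Aoki: 9 to 2, Singh.
No candidate is winless: Rivera beats Okafor; Kwan beats Rivera; Okafor beats Singh; Singh beats Aoki; Aoki beats Okafor. There is no Condorcet loser.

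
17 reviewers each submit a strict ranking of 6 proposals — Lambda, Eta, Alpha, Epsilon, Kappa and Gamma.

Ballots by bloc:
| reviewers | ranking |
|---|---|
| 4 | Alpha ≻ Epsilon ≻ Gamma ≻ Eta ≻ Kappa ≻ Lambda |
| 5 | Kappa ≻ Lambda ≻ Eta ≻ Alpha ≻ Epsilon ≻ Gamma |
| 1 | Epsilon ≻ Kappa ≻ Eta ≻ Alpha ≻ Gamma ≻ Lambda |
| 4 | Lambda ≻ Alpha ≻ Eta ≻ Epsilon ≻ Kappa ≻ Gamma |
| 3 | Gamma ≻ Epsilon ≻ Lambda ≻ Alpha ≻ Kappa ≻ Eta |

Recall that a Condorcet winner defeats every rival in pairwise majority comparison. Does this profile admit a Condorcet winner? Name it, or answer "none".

Head-to-head results (17 reviewers):
Lambda–Eta: Lambda 12–5.
Lambda vs Alpha: Lambda is ranked higher on 5+4+3 = 12 ballots, Alpha on 5. Lambda wins 12–5.
Lambda–Epsilon: Lambda 9–8.
Lambda–Kappa: Kappa 10–7.
Lambda vs Gamma: Lambda is ranked higher on 5+4 = 9 ballots, Gamma on 8. Lambda wins 9–8.
Eta vs Alpha: Alpha wins 11–6.
Eta vs Epsilon: Eta is ranked higher on 5+4 = 9 ballots, Epsilon on 8. Eta wins 9–8.
Eta vs Kappa: Kappa wins 9–8.
Eta vs Gamma: 10 to 7, Eta.
Alpha vs Epsilon: Alpha wins 13–4.
Alpha vs Kappa: 11 to 6, Alpha.
Alpha vs Gamma: Alpha, 14–3.
Epsilon vs Kappa: 4+1+4+3 = 12 for Epsilon, 5 for Kappa — Epsilon by 12–5.
Epsilon vs Gamma: Epsilon wins 14–3.
Kappa–Gamma: Kappa 10–7.
No project is unbeaten: Lambda loses to Kappa; Eta loses to Lambda; Alpha loses to Lambda; Epsilon loses to Lambda; Kappa loses to Alpha; Gamma loses to Lambda. In particular Lambda > Alpha > Kappa > Lambda is a majority cycle — no Condorcet winner exists.

none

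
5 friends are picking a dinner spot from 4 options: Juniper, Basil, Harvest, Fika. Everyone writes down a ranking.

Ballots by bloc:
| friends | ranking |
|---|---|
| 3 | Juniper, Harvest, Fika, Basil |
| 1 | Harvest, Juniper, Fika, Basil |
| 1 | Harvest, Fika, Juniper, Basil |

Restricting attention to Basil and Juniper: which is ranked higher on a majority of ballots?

No ballot ranks Basil above Juniper: 0.
Ballots ranking Juniper above Basil: 5 − 0 = 5.
Juniper wins the head-to-head 5–0.

Juniper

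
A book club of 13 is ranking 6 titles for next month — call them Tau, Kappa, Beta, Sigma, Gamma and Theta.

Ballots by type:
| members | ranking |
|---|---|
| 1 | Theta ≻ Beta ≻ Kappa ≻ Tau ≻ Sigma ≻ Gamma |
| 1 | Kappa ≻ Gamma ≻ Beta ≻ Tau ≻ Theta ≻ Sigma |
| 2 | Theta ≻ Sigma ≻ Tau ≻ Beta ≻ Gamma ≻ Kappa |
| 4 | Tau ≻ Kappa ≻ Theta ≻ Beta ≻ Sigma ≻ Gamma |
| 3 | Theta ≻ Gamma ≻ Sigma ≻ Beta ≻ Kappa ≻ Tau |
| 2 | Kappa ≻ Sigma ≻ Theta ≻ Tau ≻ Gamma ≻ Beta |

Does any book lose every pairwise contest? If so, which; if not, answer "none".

Pairwise majorities:
Tau vs Kappa: Kappa, 7–6.
Tau vs Beta: Tau preferred on 2+4+2 = 8 ballots; Tau wins 8–5.
Tau vs Sigma: 6 to 7, Sigma.
Tau vs Gamma: Tau, 9–4.
Tau vs Theta: Tau preferred on 1+4 = 5 ballots; Theta wins 8–5.
Kappa vs Beta: 7 to 6, Kappa.
Kappa vs Sigma: 8 to 5, Kappa.
Kappa–Gamma: Kappa 8–5.
Kappa vs Theta: Kappa, 7–6.
Beta vs Sigma: Beta is ranked higher on 1+1+4 = 6 ballots, Sigma on 7. Sigma wins 7–6.
Beta vs Gamma: 7 to 6, Beta.
Beta vs Theta: Beta preferred on 1 ballot; Theta wins 12–1.
Sigma vs Gamma: 9 to 4, Sigma.
Sigma vs Theta: 2 to 11, Theta.
Gamma–Theta: Theta 12–1.
Only Gamma has no wins; Gamma is the Condorcet loser.

Gamma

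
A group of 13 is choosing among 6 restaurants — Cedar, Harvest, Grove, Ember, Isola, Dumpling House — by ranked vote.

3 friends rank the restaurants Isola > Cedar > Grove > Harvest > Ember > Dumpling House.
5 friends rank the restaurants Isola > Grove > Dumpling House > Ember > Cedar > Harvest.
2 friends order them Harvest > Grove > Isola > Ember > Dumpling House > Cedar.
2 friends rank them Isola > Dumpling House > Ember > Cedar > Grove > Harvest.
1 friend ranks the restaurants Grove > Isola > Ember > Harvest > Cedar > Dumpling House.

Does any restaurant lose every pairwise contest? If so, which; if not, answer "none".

Head-to-head results (13 friends):
Cedar–Harvest: Cedar 10–3.
Cedar vs Grove: Cedar preferred on 3+2 = 5 ballots; Grove wins 8–5.
Cedar vs Ember: Ember wins 10–3.
Cedar vs Isola: Cedar preferred on 0 ballots; Isola wins 13–0.
Cedar vs Dumpling House: Dumpling House wins 9–4.
Harvest–Grove: Grove 11–2.
Harvest vs Ember: Harvest preferred on 3+2 = 5 ballots; Ember wins 8–5.
Harvest vs Isola: Isola wins 11–2.
Harvest vs Dumpling House: Dumpling House, 7–6.
Grove vs Ember: Grove preferred on 3+5+2+1 = 11 ballots; Grove wins 11–2.
Grove vs Isola: Grove is ranked higher on 2+1 = 3 ballots, Isola on 10. Isola wins 10–3.
Grove vs Dumpling House: Grove wins 11–2.
Ember vs Isola: Ember preferred on 0 ballots; Isola wins 13–0.
Ember vs Dumpling House: Dumpling House, 7–6.
Isola vs Dumpling House: Isola, 13–0.
Harvest is beaten in every head-to-head and is the Condorcet loser.

Harvest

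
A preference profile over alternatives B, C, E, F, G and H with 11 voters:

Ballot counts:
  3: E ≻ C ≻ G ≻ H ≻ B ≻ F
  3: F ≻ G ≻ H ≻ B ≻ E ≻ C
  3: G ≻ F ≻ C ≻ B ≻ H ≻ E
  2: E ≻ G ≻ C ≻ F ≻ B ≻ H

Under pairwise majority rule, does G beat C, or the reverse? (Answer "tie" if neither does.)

Ballots ranking G above C: 3 + 3 + 2 = 8.
Ballots ranking C above G: 11 − 8 = 3.
G wins the head-to-head 8–3.

G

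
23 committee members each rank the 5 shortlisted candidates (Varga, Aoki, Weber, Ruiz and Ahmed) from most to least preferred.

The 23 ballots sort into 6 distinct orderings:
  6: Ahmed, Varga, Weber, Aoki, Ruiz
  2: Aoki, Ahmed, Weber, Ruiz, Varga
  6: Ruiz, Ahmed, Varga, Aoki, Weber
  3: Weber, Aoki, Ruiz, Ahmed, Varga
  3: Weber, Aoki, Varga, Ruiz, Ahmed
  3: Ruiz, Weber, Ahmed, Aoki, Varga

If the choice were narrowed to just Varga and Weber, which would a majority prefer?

Ballots ranking Varga above Weber: 6 + 6 = 12.
Ballots ranking Weber above Varga: 23 − 12 = 11.
Varga wins the head-to-head 12–11.

Varga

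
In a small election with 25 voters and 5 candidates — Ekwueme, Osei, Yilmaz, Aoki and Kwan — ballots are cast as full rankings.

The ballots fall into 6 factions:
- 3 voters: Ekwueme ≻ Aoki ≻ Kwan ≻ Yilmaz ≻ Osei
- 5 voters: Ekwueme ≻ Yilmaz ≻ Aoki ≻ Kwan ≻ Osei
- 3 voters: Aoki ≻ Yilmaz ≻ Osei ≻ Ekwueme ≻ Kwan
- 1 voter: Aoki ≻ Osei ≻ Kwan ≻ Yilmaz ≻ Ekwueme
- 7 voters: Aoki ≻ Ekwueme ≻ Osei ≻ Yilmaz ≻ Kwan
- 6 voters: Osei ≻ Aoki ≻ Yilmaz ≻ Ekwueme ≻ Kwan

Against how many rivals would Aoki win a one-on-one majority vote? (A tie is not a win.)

Aoki against each rival (25 voters):
Aoki–Ekwueme: Aoki 17–8.
Aoki vs Osei: Aoki, 19–6.
Aoki vs Yilmaz: Aoki wins 20–5.
Aoki vs Kwan: 25 to 0, Aoki.
Aoki beats Ekwueme, Osei, Yilmaz, Kwan — 4 pairwise wins.

4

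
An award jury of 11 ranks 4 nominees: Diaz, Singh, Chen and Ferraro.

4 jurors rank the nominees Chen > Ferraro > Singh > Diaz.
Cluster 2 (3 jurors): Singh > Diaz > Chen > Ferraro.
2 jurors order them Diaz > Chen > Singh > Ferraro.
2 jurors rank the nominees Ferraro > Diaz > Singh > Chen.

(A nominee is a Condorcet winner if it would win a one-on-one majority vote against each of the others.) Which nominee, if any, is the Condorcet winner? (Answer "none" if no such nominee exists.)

none

Pairwise majorities:
Diaz vs Singh: Singh, 7–4.
Diaz vs Chen: Diaz wins 7–4.
Diaz–Ferraro: Ferraro 6–5.
Singh–Chen: Chen 6–5.
Singh vs Ferraro: Ferraro, 6–5.
Chen vs Ferraro: Chen, 9–2.
Every nominee loses at least once (Diaz loses to Singh; Singh loses to Chen; Chen loses to Diaz; Ferraro loses to Chen). The majority relation contains the cycle Diaz → Chen → Singh → Diaz, so there is no Condorcet winner.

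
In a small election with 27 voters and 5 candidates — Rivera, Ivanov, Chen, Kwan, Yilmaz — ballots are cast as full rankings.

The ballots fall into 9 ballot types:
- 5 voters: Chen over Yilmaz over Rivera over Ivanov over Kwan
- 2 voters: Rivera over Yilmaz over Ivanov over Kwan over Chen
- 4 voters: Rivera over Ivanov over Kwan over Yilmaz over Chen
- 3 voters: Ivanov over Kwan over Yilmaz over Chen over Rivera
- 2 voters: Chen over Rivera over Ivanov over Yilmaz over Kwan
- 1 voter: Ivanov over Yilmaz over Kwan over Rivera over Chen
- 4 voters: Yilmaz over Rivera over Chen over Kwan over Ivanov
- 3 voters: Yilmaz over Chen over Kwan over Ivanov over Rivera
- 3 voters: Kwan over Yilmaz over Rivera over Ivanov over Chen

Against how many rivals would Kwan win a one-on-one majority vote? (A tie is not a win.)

0

Kwan against each rival (27 voters):
Kwan vs Rivera: Rivera wins 17–10.
Kwan vs Ivanov: 4+3+3 = 10 for Kwan, 17 for Ivanov — Ivanov by 17–10.
Kwan vs Chen: Kwan is ranked higher on 2+4+3+1+3 = 13 ballots, Chen on 14. Chen wins 14–13.
Kwan vs Yilmaz: 10 to 17, Yilmaz.
Kwan beats no one; loses to Rivera, Ivanov, Chen, Yilmaz — 0 pairwise wins.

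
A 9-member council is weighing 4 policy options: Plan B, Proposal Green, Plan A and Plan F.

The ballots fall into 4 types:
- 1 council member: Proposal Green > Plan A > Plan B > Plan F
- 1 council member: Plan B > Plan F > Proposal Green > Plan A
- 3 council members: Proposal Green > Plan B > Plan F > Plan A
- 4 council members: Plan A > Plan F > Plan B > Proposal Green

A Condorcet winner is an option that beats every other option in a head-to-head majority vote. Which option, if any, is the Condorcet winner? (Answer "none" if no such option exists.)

none

Head-to-head results (9 council members):
Plan B vs Proposal Green: 1+4 = 5 for Plan B, 4 for Proposal Green — Plan B by 5–4.
Plan B vs Plan A: Plan B is ranked higher on 1+3 = 4 ballots, Plan A on 5. Plan A wins 5–4.
Plan B vs Plan F: Plan B preferred on 1+1+3 = 5 ballots; Plan B wins 5–4.
Proposal Green vs Plan A: 1+1+3 = 5 for Proposal Green, 4 for Plan A — Proposal Green by 5–4.
Proposal Green vs Plan F: Proposal Green is ranked higher on 1+3 = 4 ballots, Plan F on 5. Plan F wins 5–4.
Plan A vs Plan F: 5 to 4, Plan A.
No option is unbeaten: Plan B loses to Plan A; Proposal Green loses to Plan B; Plan A loses to Proposal Green; Plan F loses to Plan B. In particular Plan B beats Proposal Green beats Plan A beats Plan B is a majority cycle — no Condorcet winner exists.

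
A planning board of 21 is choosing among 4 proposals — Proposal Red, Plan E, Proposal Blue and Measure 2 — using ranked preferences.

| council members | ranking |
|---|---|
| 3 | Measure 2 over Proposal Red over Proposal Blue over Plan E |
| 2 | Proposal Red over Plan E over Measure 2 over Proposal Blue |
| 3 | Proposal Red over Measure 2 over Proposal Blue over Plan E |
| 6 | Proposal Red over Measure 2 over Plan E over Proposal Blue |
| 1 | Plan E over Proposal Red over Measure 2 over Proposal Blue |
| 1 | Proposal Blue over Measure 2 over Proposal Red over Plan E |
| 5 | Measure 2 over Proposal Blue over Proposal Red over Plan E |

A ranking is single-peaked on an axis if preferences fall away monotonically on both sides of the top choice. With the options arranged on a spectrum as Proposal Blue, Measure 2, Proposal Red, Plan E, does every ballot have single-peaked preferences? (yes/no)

Axis positions: Proposal Blue=1, Measure 2=2, Proposal Red=3, Plan E=4.
Type 1 (peak Measure 2 at position 2): ranking walks positions 2-3-1-4, expanding outward from the peak — single-peaked.
Type 2 (peak Proposal Red at position 3): ranking walks positions 3-4-2-1, expanding outward from the peak — single-peaked.
Type 3 (peak Proposal Red at position 3): ranking walks positions 3-2-1-4, expanding outward from the peak — single-peaked.
Type 4 (peak Proposal Red at position 3): ranking walks positions 3-2-4-1, expanding outward from the peak — single-peaked.
Type 5 (peak Plan E at position 4): ranking walks positions 4-3-2-1, expanding outward from the peak — single-peaked.
Type 6 (peak Proposal Blue at position 1): ranking walks positions 1-2-3-4, expanding outward from the peak — single-peaked.
Type 7 (peak Measure 2 at position 2): ranking walks positions 2-1-3-4, expanding outward from the peak — single-peaked.
Every ranking is single-peaked on this axis.

yes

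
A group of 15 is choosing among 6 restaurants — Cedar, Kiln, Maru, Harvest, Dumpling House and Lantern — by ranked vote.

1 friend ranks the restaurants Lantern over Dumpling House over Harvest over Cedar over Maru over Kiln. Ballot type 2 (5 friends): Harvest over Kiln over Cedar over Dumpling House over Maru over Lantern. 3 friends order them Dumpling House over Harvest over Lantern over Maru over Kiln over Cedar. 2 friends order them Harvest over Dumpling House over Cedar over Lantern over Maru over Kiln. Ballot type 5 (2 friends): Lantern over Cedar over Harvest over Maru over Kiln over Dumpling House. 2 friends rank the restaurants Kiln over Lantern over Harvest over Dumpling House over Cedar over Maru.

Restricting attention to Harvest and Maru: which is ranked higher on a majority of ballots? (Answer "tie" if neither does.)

Ballots ranking Harvest above Maru: 1 + 5 + 3 + 2 + 2 + 2 = 15.
Ballots ranking Maru above Harvest: 15 − 15 = 0.
Harvest wins the head-to-head 15–0.

Harvest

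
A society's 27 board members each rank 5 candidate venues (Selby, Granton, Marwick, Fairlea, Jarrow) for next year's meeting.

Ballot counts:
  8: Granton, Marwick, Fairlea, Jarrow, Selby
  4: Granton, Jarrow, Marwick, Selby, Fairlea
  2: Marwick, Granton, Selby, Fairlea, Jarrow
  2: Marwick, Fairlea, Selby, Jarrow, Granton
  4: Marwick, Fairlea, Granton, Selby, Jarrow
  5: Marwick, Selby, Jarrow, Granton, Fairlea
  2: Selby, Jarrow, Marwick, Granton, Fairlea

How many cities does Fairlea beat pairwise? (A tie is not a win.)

Fairlea against each rival (27 organisers):
Fairlea vs Selby: Fairlea wins 14–13.
Fairlea vs Granton: Granton, 21–6.
Fairlea vs Marwick: Fairlea preferred on 0 ballots; Marwick wins 27–0.
Fairlea vs Jarrow: Fairlea preferred on 8+2+2+4 = 16 ballots; Fairlea wins 16–11.
Fairlea beats Selby, Jarrow; loses to Granton, Marwick — 2 pairwise wins.

2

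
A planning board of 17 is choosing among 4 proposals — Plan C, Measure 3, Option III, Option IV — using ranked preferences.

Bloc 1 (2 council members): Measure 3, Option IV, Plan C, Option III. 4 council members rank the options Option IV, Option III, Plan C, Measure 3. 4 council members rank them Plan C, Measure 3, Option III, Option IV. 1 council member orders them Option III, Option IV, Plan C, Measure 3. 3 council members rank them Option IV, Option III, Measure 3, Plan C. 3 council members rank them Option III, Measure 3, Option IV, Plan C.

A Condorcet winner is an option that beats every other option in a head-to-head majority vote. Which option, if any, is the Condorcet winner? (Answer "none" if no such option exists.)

Head-to-head results (17 council members):
Plan C vs Measure 3: Plan C preferred on 4+4+1 = 9 ballots; Plan C wins 9–8.
Plan C vs Option III: Option III wins 11–6.
Plan C vs Option IV: Plan C is ranked higher on 4 ballots, Option IV on 13. Option IV wins 13–4.
Measure 3 vs Option III: Measure 3 is ranked higher on 2+4 = 6 ballots, Option III on 11. Option III wins 11–6.
Measure 3 vs Option IV: Measure 3 is ranked higher on 2+4+3 = 9 ballots, Option IV on 8. Measure 3 wins 9–8.
Option III vs Option IV: 8 to 9, Option IV.
Each option drops at least one matchup (Plan C loses to Option III; Measure 3 loses to Plan C; Option III loses to Option IV; Option IV loses to Measure 3); the cycle Plan C > Measure 3 > Option IV > Plan C rules out a Condorcet winner.

none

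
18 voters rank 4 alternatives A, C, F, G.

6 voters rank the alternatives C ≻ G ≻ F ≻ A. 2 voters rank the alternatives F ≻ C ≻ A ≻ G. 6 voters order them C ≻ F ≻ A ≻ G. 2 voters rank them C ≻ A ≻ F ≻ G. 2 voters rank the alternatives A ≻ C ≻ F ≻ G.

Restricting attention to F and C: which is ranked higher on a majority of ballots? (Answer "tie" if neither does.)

C

Ballots ranking F above C: 2.
Ballots ranking C above F: 18 − 2 = 16.
C wins the head-to-head 16–2.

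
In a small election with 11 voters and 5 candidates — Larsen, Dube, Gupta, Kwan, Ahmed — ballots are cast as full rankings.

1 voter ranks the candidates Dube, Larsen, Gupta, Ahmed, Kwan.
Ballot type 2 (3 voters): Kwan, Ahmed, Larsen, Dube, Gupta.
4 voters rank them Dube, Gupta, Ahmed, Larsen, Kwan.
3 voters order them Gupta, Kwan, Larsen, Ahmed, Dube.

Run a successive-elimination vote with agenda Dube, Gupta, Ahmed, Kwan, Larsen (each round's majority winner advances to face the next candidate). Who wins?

Kwan

Round 1: Dube vs Gupta — 8–3, Dube advances.
Round 2: Dube vs Ahmed — 5–6, Ahmed advances.
Round 3: Ahmed vs Kwan — 5–6, Kwan advances.
Round 4: Kwan vs Larsen — 6–5, Kwan advances.
The agenda winner is Kwan.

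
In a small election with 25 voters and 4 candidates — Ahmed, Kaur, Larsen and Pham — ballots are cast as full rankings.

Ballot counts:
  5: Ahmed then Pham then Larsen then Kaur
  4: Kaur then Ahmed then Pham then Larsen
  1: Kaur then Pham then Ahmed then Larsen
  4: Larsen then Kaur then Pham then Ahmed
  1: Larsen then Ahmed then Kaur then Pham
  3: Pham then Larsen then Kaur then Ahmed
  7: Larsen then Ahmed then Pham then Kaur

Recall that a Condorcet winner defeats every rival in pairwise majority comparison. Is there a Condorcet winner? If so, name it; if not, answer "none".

Check each pair by majority over 25 ballots:
Ahmed vs Kaur: Ahmed preferred on 5+1+7 = 13 ballots; Ahmed wins 13–12.
Ahmed vs Larsen: Ahmed is ranked higher on 5+4+1 = 10 ballots, Larsen on 15. Larsen wins 15–10.
Ahmed vs Pham: 5+4+1+7 = 17 for Ahmed, 8 for Pham — Ahmed by 17–8.
Kaur vs Larsen: Kaur preferred on 4+1 = 5 ballots; Larsen wins 20–5.
Kaur vs Pham: Kaur is ranked higher on 4+1+4+1 = 10 ballots, Pham on 15. Pham wins 15–10.
Larsen vs Pham: Larsen preferred on 4+1+7 = 12 ballots; Pham wins 13–12.
Each candidate drops at least one matchup (Ahmed loses to Larsen; Kaur loses to Ahmed; Larsen loses to Pham; Pham loses to Ahmed); the cycle Ahmed > Pham > Larsen > Ahmed rules out a Condorcet winner.

none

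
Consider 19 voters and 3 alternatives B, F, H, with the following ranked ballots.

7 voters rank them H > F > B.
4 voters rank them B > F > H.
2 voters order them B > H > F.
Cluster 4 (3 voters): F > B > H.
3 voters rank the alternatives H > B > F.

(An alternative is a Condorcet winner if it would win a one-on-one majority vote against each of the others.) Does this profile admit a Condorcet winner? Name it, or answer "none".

H

Pairwise majorities:
B vs F: 4+2+3 = 9 for B, 10 for F — F by 10–9.
B vs H: 9 to 10, H.
F vs H: 4+3 = 7 for F, 12 for H — H by 12–7.
H beats each of B, F — H is the Condorcet winner.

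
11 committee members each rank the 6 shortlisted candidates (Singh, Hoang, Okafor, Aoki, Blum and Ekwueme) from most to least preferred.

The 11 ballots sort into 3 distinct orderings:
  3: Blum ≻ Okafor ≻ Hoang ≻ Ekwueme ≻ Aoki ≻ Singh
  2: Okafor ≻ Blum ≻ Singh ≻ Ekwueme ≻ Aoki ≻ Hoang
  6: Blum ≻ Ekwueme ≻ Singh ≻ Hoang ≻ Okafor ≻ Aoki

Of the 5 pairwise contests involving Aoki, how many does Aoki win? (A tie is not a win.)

0

Aoki against each rival (11 committee members):
Aoki–Singh: Singh 8–3.
Aoki vs Hoang: 2 for Aoki, 9 for Hoang — Hoang by 9–2.
Aoki vs Okafor: 0 for Aoki, 11 for Okafor — Okafor by 11–0.
Aoki vs Blum: 0 for Aoki, 11 for Blum — Blum by 11–0.
Aoki–Ekwueme: Ekwueme 11–0.
Aoki beats no one; loses to Singh, Hoang, Okafor, Blum, Ekwueme — 0 pairwise wins.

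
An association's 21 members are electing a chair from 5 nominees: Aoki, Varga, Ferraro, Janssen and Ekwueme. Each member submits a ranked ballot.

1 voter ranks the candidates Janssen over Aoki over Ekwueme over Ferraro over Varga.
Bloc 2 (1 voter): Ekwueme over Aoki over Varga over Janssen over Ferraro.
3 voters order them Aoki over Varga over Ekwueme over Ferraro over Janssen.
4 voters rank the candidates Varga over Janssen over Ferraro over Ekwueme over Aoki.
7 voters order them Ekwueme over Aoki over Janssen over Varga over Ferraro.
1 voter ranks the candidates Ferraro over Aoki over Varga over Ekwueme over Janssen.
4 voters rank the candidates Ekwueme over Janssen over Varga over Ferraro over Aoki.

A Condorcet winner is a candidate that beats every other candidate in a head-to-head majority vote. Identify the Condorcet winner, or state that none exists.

Ekwueme

Check each pair by majority over 21 ballots:
Aoki vs Varga: 1+1+3+7+1 = 13 for Aoki, 8 for Varga — Aoki by 13–8.
Aoki vs Ferraro: Aoki preferred on 1+1+3+7 = 12 ballots; Aoki wins 12–9.
Aoki vs Janssen: Aoki preferred on 1+3+7+1 = 12 ballots; Aoki wins 12–9.
Aoki vs Ekwueme: Aoki preferred on 1+3+1 = 5 ballots; Ekwueme wins 16–5.
Varga vs Ferraro: Varga is ranked higher on 1+3+4+7+4 = 19 ballots, Ferraro on 2. Varga wins 19–2.
Varga vs Janssen: Varga preferred on 1+3+4+1 = 9 ballots; Janssen wins 12–9.
Varga vs Ekwueme: 3+4+1 = 8 for Varga, 13 for Ekwueme — Ekwueme by 13–8.
Ferraro vs Janssen: 3+1 = 4 for Ferraro, 17 for Janssen — Janssen by 17–4.
Ferraro vs Ekwueme: Ferraro preferred on 4+1 = 5 ballots; Ekwueme wins 16–5.
Janssen vs Ekwueme: 5 to 16, Ekwueme.
Only Ekwueme has no losses; Ekwueme is the Condorcet winner.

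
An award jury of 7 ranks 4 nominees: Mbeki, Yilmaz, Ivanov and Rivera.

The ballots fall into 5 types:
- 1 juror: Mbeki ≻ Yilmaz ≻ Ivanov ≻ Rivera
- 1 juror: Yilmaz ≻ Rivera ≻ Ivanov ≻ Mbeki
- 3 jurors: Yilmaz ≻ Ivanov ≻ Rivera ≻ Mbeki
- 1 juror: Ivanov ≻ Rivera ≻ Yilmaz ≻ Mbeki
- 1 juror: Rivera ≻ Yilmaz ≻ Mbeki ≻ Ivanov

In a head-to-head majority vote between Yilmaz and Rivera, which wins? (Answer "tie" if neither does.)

Yilmaz

Ballots ranking Yilmaz above Rivera: 1 + 1 + 3 = 5.
Ballots ranking Rivera above Yilmaz: 7 − 5 = 2.
Yilmaz wins the head-to-head 5–2.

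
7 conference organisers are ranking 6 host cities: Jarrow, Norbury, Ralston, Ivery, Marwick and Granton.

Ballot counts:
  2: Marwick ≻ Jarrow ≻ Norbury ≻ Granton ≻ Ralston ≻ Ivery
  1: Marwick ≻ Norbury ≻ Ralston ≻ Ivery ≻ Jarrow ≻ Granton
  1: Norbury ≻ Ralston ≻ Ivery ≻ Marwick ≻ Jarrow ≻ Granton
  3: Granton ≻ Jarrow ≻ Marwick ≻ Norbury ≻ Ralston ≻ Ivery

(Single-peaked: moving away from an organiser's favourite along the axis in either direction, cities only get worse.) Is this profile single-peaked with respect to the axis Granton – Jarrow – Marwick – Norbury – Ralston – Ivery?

Axis positions: Granton=1, Jarrow=2, Marwick=3, Norbury=4, Ralston=5, Ivery=6.
Ballot type 1 (peak Marwick at position 3): ranking walks positions 3-2-4-1-5-6, expanding outward from the peak — single-peaked.
Ballot type 2 (peak Marwick at position 3): ranking walks positions 3-4-5-6-2-1, expanding outward from the peak — single-peaked.
Ballot type 3 (peak Norbury at position 4): ranking walks positions 4-5-6-3-2-1, expanding outward from the peak — single-peaked.
Ballot type 4 (peak Granton at position 1): ranking walks positions 1-2-3-4-5-6, expanding outward from the peak — single-peaked.
Every ranking is single-peaked on this axis.

yes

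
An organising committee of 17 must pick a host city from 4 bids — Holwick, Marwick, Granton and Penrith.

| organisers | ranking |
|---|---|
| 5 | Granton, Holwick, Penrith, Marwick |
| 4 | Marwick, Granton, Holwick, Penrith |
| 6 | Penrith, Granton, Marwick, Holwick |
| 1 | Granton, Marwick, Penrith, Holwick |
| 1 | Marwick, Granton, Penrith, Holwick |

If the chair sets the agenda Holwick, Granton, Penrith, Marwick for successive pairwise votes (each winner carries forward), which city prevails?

Round 1: Holwick vs Granton — 0–17, Granton advances.
Round 2: Granton vs Penrith — 11–6, Granton advances.
Round 3: Granton vs Marwick — 12–5, Granton advances.
Granton survives the agenda.

Granton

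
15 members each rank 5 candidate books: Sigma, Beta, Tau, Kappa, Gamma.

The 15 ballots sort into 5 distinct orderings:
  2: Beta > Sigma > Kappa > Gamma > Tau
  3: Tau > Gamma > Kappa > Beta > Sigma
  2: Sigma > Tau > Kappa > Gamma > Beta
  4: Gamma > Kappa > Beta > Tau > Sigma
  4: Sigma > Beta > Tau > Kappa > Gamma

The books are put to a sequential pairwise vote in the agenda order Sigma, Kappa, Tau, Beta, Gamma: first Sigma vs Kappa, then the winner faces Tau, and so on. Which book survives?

Gamma

Round 1: Sigma vs Kappa — 8–7, Sigma advances.
Round 2: Sigma vs Tau — 8–7, Sigma advances.
Round 3: Sigma vs Beta — 6–9, Beta advances.
Round 4: Beta vs Gamma — 6–9, Gamma advances.
The agenda winner is Gamma.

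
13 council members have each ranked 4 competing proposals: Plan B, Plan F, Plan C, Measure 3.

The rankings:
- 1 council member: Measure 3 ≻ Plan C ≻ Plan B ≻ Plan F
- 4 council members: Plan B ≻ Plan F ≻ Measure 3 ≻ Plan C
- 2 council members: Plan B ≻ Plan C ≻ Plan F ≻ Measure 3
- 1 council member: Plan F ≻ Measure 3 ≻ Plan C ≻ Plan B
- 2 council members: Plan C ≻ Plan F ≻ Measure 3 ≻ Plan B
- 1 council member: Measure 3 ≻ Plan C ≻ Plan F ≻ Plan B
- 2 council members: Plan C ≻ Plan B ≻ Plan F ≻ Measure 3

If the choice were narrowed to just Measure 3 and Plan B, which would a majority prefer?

Plan B

Ballots ranking Measure 3 above Plan B: 1 + 1 + 2 + 1 = 5.
Ballots ranking Plan B above Measure 3: 13 − 5 = 8.
Plan B wins the head-to-head 8–5.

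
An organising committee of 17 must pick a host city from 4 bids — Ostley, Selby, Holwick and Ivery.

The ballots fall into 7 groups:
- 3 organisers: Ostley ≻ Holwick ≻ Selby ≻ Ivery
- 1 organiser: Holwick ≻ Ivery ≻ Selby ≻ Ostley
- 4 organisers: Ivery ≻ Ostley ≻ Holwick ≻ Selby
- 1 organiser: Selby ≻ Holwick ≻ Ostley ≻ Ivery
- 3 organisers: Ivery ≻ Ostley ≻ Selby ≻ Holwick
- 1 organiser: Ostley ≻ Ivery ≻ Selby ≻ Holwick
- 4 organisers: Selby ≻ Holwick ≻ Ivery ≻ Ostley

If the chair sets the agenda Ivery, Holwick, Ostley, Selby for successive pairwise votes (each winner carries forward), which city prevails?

Round 1: Ivery vs Holwick — 8–9, Holwick advances.
Round 2: Holwick vs Ostley — 6–11, Ostley advances.
Round 3: Ostley vs Selby — 11–6, Ostley advances.
Ostley survives the agenda.

Ostley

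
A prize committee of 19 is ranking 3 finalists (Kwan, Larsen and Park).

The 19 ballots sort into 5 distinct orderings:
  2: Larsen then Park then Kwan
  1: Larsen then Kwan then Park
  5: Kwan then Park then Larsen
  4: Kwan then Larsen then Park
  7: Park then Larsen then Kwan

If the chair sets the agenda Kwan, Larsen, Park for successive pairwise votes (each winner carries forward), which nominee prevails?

Park

Round 1: Kwan vs Larsen — 9–10, Larsen advances.
Round 2: Larsen vs Park — 7–12, Park advances.
Park survives the agenda.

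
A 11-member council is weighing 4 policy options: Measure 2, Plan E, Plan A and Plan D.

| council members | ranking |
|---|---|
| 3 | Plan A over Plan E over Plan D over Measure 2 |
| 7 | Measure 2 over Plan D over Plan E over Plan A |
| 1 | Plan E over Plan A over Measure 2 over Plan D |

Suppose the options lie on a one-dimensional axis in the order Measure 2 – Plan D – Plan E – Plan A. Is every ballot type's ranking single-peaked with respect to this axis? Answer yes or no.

Axis positions: Measure 2=1, Plan D=2, Plan E=3, Plan A=4.
Ballot type 1 (peak Plan A at position 4): ranking walks positions 4-3-2-1, expanding outward from the peak — single-peaked.
Ballot type 2 (peak Measure 2 at position 1): ranking walks positions 1-2-3-4, expanding outward from the peak — single-peaked.
Ballot type 3: ranking walks positions 3-4-1-2; Measure 2 is ranked above Plan D even though Plan D lies between Measure 2 and the peak Plan E on the axis — preferences dip and rise again. Not single-peaked.
Ballot type 3 violates single-peakedness, so the profile is not single-peaked on this axis.

no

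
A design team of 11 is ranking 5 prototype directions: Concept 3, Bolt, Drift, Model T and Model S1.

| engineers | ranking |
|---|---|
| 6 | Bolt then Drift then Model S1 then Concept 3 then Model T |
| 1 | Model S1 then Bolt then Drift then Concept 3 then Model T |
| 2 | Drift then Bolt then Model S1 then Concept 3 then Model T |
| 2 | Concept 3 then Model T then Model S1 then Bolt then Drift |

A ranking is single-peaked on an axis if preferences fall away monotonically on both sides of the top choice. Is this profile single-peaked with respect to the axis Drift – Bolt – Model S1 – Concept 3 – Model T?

Axis positions: Drift=1, Bolt=2, Model S1=3, Concept 3=4, Model T=5.
Ballot type 1 (peak Bolt at position 2): ranking walks positions 2-1-3-4-5, expanding outward from the peak — single-peaked.
Ballot type 2 (peak Model S1 at position 3): ranking walks positions 3-2-1-4-5, expanding outward from the peak — single-peaked.
Ballot type 3 (peak Drift at position 1): ranking walks positions 1-2-3-4-5, expanding outward from the peak — single-peaked.
Ballot type 4 (peak Concept 3 at position 4): ranking walks positions 4-5-3-2-1, expanding outward from the peak — single-peaked.
Every ranking is single-peaked on this axis.

yes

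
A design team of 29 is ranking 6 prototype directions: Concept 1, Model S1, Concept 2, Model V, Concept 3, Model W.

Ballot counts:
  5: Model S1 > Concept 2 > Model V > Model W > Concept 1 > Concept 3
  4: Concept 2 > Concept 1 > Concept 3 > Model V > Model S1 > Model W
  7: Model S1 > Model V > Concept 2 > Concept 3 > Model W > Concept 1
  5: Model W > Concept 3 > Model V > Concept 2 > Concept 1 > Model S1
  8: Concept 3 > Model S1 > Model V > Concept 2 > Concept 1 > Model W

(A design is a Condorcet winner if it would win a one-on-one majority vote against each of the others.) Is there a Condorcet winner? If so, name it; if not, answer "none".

Head-to-head results (29 engineers):
Concept 1 vs Model S1: 4+5 = 9 for Concept 1, 20 for Model S1 — Model S1 by 20–9.
Concept 1 vs Concept 2: 0 to 29, Concept 2.
Concept 1 vs Model V: 4 for Concept 1, 25 for Model V — Model V by 25–4.
Concept 1 vs Concept 3: Concept 1 is ranked higher on 5+4 = 9 ballots, Concept 3 on 20. Concept 3 wins 20–9.
Concept 1 vs Model W: 4+8 = 12 for Concept 1, 17 for Model W — Model W by 17–12.
Model S1 vs Concept 2: Model S1 preferred on 5+7+8 = 20 ballots; Model S1 wins 20–9.
Model S1 vs Model V: Model S1 is ranked higher on 5+7+8 = 20 ballots, Model V on 9. Model S1 wins 20–9.
Model S1 vs Concept 3: Model S1 is ranked higher on 5+7 = 12 ballots, Concept 3 on 17. Concept 3 wins 17–12.
Model S1 vs Model W: 24 to 5, Model S1.
Concept 2 vs Model V: 5+4 = 9 for Concept 2, 20 for Model V — Model V by 20–9.
Concept 2 vs Concept 3: Concept 2 preferred on 5+4+7 = 16 ballots; Concept 2 wins 16–13.
Concept 2 vs Model W: Concept 2 preferred on 5+4+7+8 = 24 ballots; Concept 2 wins 24–5.
Model V vs Concept 3: Model V preferred on 5+7 = 12 ballots; Concept 3 wins 17–12.
Model V vs Model W: 5+4+7+8 = 24 for Model V, 5 for Model W — Model V by 24–5.
Concept 3 vs Model W: Concept 3 preferred on 4+7+8 = 19 ballots; Concept 3 wins 19–10.
No design is unbeaten: Concept 1 loses to Model S1; Model S1 loses to Concept 3; Concept 2 loses to Model S1; Model V loses to Model S1; Concept 3 loses to Concept 2; Model W loses to Model S1. In particular Model S1 > Concept 2 > Concept 3 > Model S1 is a majority cycle — no Condorcet winner exists.

none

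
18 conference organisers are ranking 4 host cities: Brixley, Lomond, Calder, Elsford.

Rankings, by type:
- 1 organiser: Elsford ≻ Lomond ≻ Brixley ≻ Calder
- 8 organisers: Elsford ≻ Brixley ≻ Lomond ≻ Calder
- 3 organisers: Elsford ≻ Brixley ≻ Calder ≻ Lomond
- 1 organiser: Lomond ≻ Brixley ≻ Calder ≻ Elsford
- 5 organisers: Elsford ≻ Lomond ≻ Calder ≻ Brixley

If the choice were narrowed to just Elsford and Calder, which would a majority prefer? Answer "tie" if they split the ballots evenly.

Ballots ranking Elsford above Calder: 1 + 8 + 3 + 5 = 17.
Ballots ranking Calder above Elsford: 18 − 17 = 1.
Elsford wins the head-to-head 17–1.

Elsford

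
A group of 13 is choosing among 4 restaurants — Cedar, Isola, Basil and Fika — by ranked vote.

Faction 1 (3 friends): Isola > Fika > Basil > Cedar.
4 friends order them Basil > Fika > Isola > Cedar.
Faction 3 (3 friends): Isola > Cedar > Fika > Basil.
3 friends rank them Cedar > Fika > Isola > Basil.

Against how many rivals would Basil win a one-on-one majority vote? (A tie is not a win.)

Basil against each rival (13 friends):
Basil vs Cedar: 7 to 6, Basil.
Basil vs Isola: Basil preferred on 4 ballots; Isola wins 9–4.
Basil vs Fika: Fika wins 9–4.
Basil beats Cedar; loses to Isola, Fika — 1 pairwise win.

1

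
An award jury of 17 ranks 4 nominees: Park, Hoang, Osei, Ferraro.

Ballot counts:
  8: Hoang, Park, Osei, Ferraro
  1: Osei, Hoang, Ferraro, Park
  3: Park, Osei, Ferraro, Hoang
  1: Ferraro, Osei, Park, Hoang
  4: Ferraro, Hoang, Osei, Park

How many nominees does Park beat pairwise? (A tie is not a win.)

Park against each rival (17 jurors):
Park vs Hoang: 4 to 13, Hoang.
Park vs Osei: Park preferred on 8+3 = 11 ballots; Park wins 11–6.
Park vs Ferraro: 11 to 6, Park.
Park beats Osei, Ferraro; loses to Hoang — 2 pairwise wins.

2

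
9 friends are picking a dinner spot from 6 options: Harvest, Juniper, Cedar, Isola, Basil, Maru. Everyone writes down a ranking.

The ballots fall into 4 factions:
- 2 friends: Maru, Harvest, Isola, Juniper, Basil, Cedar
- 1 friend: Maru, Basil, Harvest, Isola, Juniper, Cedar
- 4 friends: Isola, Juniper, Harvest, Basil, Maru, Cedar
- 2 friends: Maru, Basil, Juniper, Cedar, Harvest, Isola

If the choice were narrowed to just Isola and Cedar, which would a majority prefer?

Ballots ranking Isola above Cedar: 2 + 1 + 4 = 7.
Ballots ranking Cedar above Isola: 9 − 7 = 2.
Isola wins the head-to-head 7–2.

Isola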